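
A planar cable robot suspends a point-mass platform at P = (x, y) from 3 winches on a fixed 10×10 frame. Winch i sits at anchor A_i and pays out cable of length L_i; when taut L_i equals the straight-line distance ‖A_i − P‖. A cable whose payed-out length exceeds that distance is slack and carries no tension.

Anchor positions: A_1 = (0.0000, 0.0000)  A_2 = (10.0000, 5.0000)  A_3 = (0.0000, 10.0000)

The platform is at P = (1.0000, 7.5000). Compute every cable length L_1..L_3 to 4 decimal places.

(7.5664, 9.3408, 2.6926)

L_1: Δ = A_1−P = (-1.0000, -7.5000) → ‖Δ‖ = √57.2500 = 7.5664
L_2: Δ = A_2−P = (9.0000, -2.5000) → ‖Δ‖ = √87.2500 = 9.3408
L_3: Δ = A_3−P = (-1.0000, 2.5000) → ‖Δ‖ = √7.2500 = 2.6926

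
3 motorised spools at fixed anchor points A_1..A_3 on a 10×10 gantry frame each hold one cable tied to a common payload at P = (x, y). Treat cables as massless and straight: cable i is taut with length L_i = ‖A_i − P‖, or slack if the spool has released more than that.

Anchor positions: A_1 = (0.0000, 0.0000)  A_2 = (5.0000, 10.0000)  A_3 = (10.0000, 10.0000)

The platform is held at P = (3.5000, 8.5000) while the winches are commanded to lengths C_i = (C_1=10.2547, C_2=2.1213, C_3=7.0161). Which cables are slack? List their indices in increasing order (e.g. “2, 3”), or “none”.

i=1: geometric 9.1924 vs commanded 10.2547 ⇒ slack
i=2: geometric 2.1213 vs commanded 2.1213 ⇒ taut
i=3: geometric 6.6708 vs commanded 7.0161 ⇒ slack

1, 3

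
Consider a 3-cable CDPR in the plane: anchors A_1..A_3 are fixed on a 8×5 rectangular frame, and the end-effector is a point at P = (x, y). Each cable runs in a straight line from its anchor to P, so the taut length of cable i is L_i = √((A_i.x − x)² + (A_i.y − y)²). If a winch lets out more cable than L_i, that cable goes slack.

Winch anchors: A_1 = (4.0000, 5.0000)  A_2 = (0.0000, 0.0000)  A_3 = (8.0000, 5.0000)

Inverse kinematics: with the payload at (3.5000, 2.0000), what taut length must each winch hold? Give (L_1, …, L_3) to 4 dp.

(3.0414, 4.0311, 5.4083)

cable 1: Δx=0.5000, Δy=3.0000; L_1 = √(Δx²+Δy²) = 3.0414
cable 2: Δx=-3.5000, Δy=-2.0000; L_2 = √(Δx²+Δy²) = 4.0311
cable 3: Δx=4.5000, Δy=3.0000; L_3 = √(Δx²+Δy²) = 5.4083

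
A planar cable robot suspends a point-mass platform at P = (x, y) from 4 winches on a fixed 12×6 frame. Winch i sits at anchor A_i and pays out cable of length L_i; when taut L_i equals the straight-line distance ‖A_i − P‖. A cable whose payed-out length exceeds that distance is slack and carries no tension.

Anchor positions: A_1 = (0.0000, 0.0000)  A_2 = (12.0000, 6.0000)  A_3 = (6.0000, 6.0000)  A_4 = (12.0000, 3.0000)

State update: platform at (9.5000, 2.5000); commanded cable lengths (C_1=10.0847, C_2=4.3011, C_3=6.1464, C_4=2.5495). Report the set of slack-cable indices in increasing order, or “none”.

i=1: geometric 9.8234 vs commanded 10.0847 ⇒ slack
i=2: geometric 4.3012 vs commanded 4.3011 ⇒ taut
i=3: geometric 4.9497 vs commanded 6.1464 ⇒ slack
i=4: geometric 2.5495 vs commanded 2.5495 ⇒ taut

1, 3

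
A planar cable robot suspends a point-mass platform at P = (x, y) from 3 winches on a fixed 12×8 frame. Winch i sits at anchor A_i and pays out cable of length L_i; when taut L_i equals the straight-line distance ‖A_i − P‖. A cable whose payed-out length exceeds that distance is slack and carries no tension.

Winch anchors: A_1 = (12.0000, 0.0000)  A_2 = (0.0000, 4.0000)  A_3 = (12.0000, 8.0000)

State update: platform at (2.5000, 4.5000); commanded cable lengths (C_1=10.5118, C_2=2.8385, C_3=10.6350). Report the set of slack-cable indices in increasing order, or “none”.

2, 3

cable 1: √((9.5000)²+(-4.5000)²)=10.5119, C_1=10.5118: taut
cable 2: √((-2.5000)²+(-0.5000)²)=2.5495, C_2=2.8385: slack
cable 3: √((9.5000)²+(3.5000)²)=10.1242, C_3=10.6350: slack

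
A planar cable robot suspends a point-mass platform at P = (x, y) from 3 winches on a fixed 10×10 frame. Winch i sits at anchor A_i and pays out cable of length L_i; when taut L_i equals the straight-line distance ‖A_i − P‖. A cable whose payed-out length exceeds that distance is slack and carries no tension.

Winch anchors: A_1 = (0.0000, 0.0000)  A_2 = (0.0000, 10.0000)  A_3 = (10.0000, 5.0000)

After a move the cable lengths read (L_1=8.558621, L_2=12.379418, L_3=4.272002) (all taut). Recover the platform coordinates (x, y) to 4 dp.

circle eqns → linear via eq_j − eq_1; set k_j = A_j·A_j − L_j²
k_1 = 0.0000+0.0000−73.2500 = -73.2500
0.0000·x − 20.0000·y = k_1−k_2 = -20.0000
-20.0000·x − 10.0000·y = k_1−k_3 = -180.0000
solve first two rows → x=8.5000, y=1.0000

(8.5000, 1.0000)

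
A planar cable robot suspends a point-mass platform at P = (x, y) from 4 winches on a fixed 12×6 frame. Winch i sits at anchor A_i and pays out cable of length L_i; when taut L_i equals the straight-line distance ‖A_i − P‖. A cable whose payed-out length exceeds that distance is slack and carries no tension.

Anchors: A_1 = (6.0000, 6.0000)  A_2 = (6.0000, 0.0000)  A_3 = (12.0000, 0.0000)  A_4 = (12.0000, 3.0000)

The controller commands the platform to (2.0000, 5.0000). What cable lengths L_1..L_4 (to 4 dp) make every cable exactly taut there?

cable 1: Δx=4.0000, Δy=1.0000; L_1 = √(Δx²+Δy²) = 4.1231
cable 2: Δx=4.0000, Δy=-5.0000; L_2 = √(Δx²+Δy²) = 6.4031
cable 3: Δx=10.0000, Δy=-5.0000; L_3 = √(Δx²+Δy²) = 11.1803
cable 4: Δx=10.0000, Δy=-2.0000; L_4 = √(Δx²+Δy²) = 10.1980

(4.1231, 6.4031, 11.1803, 10.1980)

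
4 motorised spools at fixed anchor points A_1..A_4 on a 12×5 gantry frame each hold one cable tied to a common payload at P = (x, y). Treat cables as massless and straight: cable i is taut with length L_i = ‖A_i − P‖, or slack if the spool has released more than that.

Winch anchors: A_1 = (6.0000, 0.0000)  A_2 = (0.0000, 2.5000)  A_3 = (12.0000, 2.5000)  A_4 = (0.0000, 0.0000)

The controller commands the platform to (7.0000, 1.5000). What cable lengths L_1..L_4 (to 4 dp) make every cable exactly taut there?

(1.8028, 7.0711, 5.0990, 7.1589)

cable 1: Δx=-1.0000, Δy=-1.5000; L_1 = √(Δx²+Δy²) = 1.8028
cable 2: Δx=-7.0000, Δy=1.0000; L_2 = √(Δx²+Δy²) = 7.0711
cable 3: Δx=5.0000, Δy=1.0000; L_3 = √(Δx²+Δy²) = 5.0990
cable 4: Δx=-7.0000, Δy=-1.5000; L_4 = √(Δx²+Δy²) = 7.1589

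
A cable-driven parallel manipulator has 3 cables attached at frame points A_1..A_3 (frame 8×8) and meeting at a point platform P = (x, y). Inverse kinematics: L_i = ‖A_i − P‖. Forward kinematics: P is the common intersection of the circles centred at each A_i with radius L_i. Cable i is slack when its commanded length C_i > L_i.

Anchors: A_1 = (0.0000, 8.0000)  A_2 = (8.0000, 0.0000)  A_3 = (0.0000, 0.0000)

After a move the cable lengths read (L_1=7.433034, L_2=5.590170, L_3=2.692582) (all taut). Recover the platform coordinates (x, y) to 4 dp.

(2.5000, 1.0000)

circle eqns → linear via eq_j − eq_1; set c_j = A_j·A_j − L_j²
c_1 = 0.0000+64.0000−55.2500 = 8.7500
-16.0000·x + 16.0000·y = c_1−c_2 = -24.0000
0.0000·x + 16.0000·y = c_1−c_3 = 16.0000
solve first two rows → x=2.5000, y=1.0000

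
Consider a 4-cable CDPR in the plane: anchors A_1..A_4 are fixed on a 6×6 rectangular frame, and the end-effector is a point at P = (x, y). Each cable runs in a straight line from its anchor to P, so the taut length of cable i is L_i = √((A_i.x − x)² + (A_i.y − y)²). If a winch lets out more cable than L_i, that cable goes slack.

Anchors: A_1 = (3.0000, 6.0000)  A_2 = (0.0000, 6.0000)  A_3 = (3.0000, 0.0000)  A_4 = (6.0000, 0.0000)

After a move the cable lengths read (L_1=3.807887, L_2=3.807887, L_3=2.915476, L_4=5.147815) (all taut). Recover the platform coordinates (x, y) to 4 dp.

circle eqns → linear via eq_j − eq_1; set k_j = A_j·A_j − L_j²
k_1 = 9.0000+36.0000−14.5000 = 30.5000
6.0000·x + 0.0000·y = k_1−k_2 = 9.0000
0.0000·x + 12.0000·y = k_1−k_3 = 30.0000
-6.0000·x + 12.0000·y = k_1−k_4 = 21.0000
solve first two rows → x=1.5000, y=2.5000
check cable 4: ‖A_4−P‖² = 26.5000 ≈ L_4² = 26.5000 ✓

(1.5000, 2.5000)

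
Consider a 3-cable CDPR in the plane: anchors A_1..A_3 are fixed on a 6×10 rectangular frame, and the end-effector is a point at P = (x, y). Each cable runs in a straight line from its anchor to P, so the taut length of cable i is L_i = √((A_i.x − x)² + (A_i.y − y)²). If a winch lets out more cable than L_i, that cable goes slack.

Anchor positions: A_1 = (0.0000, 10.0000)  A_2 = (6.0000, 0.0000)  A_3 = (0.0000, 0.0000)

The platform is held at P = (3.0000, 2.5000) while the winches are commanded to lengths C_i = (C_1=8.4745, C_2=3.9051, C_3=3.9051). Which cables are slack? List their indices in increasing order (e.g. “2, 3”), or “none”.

1

i=1: geometric 8.0777 vs commanded 8.4745 ⇒ slack
i=2: geometric 3.9051 vs commanded 3.9051 ⇒ taut
i=3: geometric 3.9051 vs commanded 3.9051 ⇒ taut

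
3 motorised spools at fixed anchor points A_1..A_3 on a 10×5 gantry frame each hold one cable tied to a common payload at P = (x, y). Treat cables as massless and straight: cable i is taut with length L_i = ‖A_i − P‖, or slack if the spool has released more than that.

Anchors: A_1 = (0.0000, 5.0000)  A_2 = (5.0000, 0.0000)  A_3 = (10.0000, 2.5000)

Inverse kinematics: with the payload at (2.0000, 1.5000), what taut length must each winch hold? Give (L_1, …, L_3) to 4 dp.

cable 1: Δx=-2.0000, Δy=3.5000; L_1 = √(Δx²+Δy²) = 4.0311
cable 2: Δx=3.0000, Δy=-1.5000; L_2 = √(Δx²+Δy²) = 3.3541
cable 3: Δx=8.0000, Δy=1.0000; L_3 = √(Δx²+Δy²) = 8.0623

(4.0311, 3.3541, 8.0623)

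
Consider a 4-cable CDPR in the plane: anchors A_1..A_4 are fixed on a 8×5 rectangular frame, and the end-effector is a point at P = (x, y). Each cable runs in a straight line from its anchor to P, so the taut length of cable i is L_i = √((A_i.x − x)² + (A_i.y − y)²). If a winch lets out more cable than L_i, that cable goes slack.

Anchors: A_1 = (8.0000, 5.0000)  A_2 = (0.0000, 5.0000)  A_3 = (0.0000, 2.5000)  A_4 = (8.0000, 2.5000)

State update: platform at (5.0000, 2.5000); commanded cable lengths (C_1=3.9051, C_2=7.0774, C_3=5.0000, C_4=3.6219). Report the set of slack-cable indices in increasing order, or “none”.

2, 4

cable 1: L_1 = ‖A_1−P‖ = 3.9051;  C_1 = 3.9051 → taut
cable 2: L_2 = ‖A_2−P‖ = 5.5902;  C_2 = 7.0774 → slack
cable 3: L_3 = ‖A_3−P‖ = 5.0000;  C_3 = 5.0000 → taut
cable 4: L_4 = ‖A_4−P‖ = 3.0000;  C_4 = 3.6219 → slack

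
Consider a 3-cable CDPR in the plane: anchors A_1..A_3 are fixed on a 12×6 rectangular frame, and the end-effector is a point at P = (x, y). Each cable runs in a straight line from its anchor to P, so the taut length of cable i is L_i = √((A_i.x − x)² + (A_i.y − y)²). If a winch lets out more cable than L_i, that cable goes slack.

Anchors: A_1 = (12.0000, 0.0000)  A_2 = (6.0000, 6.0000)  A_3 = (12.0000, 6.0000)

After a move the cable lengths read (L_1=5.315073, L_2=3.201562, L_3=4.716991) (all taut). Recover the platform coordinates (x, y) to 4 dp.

(8.0000, 3.5000)

circle eqns → linear via eq_j − eq_1; set q_j = A_j·A_j − L_j²
q_1 = 144.0000+0.0000−28.2500 = 115.7500
12.0000·x − 12.0000·y = q_1−q_2 = 54.0000
0.0000·x − 12.0000·y = q_1−q_3 = -42.0000
solve first two rows → x=8.0000, y=3.5000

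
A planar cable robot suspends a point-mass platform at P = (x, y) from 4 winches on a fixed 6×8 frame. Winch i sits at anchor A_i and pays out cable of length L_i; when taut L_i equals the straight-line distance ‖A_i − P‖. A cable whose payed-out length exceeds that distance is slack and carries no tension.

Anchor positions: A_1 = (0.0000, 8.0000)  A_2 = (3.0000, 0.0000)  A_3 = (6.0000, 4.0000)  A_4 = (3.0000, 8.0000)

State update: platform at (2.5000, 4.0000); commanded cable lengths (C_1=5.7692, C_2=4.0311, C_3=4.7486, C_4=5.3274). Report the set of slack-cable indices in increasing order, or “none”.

1, 3, 4

cable 1: √((-2.5000)²+(4.0000)²)=4.7170, C_1=5.7692: slack
cable 2: √((0.5000)²+(-4.0000)²)=4.0311, C_2=4.0311: taut
cable 3: √((3.5000)²+(0.0000)²)=3.5000, C_3=4.7486: slack
cable 4: √((0.5000)²+(4.0000)²)=4.0311, C_4=5.3274: slack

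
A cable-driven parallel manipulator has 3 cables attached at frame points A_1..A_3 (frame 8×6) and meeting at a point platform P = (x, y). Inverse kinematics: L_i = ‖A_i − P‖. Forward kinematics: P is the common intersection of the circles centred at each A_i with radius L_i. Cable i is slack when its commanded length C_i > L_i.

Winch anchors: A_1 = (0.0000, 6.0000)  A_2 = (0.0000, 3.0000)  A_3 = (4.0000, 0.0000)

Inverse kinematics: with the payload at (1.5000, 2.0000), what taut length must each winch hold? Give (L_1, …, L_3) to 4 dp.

L_1 = √((0.0000−1.5000)² + (6.0000−2.0000)²) = 4.2720
L_2 = √((0.0000−1.5000)² + (3.0000−2.0000)²) = 1.8028
L_3 = √((4.0000−1.5000)² + (0.0000−2.0000)²) = 3.2016

(4.2720, 1.8028, 3.2016)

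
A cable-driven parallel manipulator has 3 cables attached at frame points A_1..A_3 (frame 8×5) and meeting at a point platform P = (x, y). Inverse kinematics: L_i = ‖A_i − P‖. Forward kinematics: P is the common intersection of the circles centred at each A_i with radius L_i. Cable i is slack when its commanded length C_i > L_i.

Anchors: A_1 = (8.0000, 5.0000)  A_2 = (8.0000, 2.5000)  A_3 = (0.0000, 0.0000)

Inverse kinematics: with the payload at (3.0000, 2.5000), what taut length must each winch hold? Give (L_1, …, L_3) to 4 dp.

(5.5902, 5.0000, 3.9051)

L_1: Δ = A_1−P = (5.0000, 2.5000) → ‖Δ‖ = √31.2500 = 5.5902
L_2: Δ = A_2−P = (5.0000, 0.0000) → ‖Δ‖ = √25.0000 = 5.0000
L_3: Δ = A_3−P = (-3.0000, -2.5000) → ‖Δ‖ = √15.2500 = 3.9051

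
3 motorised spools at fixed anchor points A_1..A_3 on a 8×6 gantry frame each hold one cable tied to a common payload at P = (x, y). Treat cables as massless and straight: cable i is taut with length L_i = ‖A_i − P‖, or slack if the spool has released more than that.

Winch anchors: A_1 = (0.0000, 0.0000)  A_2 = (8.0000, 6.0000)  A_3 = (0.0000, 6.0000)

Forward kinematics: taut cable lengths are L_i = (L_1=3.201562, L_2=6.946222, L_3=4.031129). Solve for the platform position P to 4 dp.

(2.0000, 2.5000)

each cable: (A_i−P)·(A_i−P) = L_i²; let q_i = ‖A_i‖²−L_i²
q_1 = 0.0000+0.0000−10.2500 = -10.2500
row 1: -16.0000x − 12.0000y = -62.0000  (q_2=51.7500)
row 2: 0.0000x − 12.0000y = -30.0000  (q_3=19.7500)
Cramer on rows 1–2 → x = 2.0000, y = 2.5000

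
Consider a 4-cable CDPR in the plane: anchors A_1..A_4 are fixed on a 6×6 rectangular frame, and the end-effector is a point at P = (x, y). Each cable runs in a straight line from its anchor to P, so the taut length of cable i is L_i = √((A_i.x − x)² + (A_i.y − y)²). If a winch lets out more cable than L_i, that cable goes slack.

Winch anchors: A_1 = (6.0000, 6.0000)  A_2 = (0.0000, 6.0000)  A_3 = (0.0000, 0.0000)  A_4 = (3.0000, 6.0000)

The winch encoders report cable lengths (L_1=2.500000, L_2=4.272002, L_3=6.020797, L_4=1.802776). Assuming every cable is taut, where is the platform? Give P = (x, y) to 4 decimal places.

circle eqns → linear via eq_j − eq_1; set q_j = A_j·A_j − L_j²
q_1 = 36.0000+36.0000−6.2500 = 65.7500
12.0000·x + 0.0000·y = q_1−q_2 = 48.0000
12.0000·x + 12.0000·y = q_1−q_3 = 102.0000
6.0000·x + 0.0000·y = q_1−q_4 = 24.0000
solve first two rows → x=4.0000, y=4.5000
check cable 4: ‖A_4−P‖² = 3.2500 ≈ L_4² = 3.2500 ✓

(4.0000, 4.5000)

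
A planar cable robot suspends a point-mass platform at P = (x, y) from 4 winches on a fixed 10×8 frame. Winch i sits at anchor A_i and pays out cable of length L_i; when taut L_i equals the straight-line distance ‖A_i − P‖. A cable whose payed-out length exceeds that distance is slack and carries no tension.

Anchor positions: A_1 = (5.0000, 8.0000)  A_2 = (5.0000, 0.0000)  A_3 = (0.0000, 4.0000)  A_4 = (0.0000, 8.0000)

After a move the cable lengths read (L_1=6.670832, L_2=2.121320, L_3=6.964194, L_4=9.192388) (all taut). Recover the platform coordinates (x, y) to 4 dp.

(6.5000, 1.5000)

circle eqns → linear via eq_j − eq_1; set k_j = A_j·A_j − L_j²
k_1 = 25.0000+64.0000−44.5000 = 44.5000
0.0000·x + 16.0000·y = k_1−k_2 = 24.0000
10.0000·x + 8.0000·y = k_1−k_3 = 77.0000
10.0000·x + 0.0000·y = k_1−k_4 = 65.0000
solve first two rows → x=6.5000, y=1.5000
check cable 4: ‖A_4−P‖² = 84.5000 ≈ L_4² = 84.5000 ✓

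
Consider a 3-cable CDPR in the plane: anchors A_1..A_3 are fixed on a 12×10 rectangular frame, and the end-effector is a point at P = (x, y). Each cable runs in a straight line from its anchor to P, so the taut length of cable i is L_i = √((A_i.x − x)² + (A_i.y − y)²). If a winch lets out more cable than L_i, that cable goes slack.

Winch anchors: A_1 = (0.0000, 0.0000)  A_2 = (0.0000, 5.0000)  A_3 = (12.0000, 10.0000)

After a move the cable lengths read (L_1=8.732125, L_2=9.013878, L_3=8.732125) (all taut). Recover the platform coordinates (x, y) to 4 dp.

expand ‖A_i−P‖²=L_i² and subtract eq 1 (c_i ≔ ‖A_i‖²−L_i²)
c_1 = 0.0000+0.0000−76.2500 = -76.2500
eq1−eq2 → [0.0000  -10.0000]·P = -20.0000
eq1−eq3 → [-24.0000  -20.0000]·P = -244.0000
2×2 solve → P = (8.5000, 2.0000)

(8.5000, 2.0000)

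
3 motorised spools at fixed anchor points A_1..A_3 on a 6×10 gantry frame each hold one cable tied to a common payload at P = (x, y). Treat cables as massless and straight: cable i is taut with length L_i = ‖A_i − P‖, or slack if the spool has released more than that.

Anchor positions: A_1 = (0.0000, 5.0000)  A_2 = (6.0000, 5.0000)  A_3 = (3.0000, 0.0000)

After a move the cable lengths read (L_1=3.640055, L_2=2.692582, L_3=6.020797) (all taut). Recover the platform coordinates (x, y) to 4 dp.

(3.5000, 6.0000)

each cable: (A_i−P)·(A_i−P) = L_i²; let k_i = ‖A_i‖²−L_i²
k_1 = 0.0000+25.0000−13.2500 = 11.7500
row 1: -12.0000x + 0.0000y = -42.0000  (k_2=53.7500)
row 2: -6.0000x + 10.0000y = 39.0000  (k_3=-27.2500)
Cramer on rows 1–2 → x = 3.5000, y = 6.0000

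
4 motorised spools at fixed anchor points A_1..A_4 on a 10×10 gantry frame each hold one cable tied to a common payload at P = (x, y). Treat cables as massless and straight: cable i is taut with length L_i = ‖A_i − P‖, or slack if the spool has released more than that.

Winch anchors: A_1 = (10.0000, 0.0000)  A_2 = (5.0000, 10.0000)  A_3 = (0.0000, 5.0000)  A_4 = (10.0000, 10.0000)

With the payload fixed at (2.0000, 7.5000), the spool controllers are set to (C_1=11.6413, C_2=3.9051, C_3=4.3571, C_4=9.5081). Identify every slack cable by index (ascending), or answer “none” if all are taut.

i=1: geometric 10.9659 vs commanded 11.6413 ⇒ slack
i=2: geometric 3.9051 vs commanded 3.9051 ⇒ taut
i=3: geometric 3.2016 vs commanded 4.3571 ⇒ slack
i=4: geometric 8.3815 vs commanded 9.5081 ⇒ slack

1, 3, 4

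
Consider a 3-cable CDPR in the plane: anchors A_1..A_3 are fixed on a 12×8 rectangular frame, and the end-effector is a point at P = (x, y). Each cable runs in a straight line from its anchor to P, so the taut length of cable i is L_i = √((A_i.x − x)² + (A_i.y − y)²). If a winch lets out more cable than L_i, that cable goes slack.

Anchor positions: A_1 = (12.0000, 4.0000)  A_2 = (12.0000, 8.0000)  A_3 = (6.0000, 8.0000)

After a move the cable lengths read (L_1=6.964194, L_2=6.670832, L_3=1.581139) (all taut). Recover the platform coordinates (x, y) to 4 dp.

each cable: (A_i−P)·(A_i−P) = L_i²; let c_i = ‖A_i‖²−L_i²
c_1 = 144.0000+16.0000−48.5000 = 111.5000
row 1: 0.0000x − 8.0000y = -52.0000  (c_2=163.5000)
row 2: 12.0000x − 8.0000y = 14.0000  (c_3=97.5000)
Cramer on rows 1–2 → x = 5.5000, y = 6.5000

(5.5000, 6.5000)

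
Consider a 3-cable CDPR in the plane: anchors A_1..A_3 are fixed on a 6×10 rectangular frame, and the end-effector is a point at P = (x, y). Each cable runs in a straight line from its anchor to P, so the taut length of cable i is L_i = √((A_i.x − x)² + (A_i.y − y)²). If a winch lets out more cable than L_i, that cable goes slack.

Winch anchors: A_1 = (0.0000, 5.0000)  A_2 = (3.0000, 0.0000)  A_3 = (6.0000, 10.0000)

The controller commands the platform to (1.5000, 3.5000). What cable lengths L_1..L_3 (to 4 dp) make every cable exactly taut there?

(2.1213, 3.8079, 7.9057)

L_1: Δ = A_1−P = (-1.5000, 1.5000) → ‖Δ‖ = √4.5000 = 2.1213
L_2: Δ = A_2−P = (1.5000, -3.5000) → ‖Δ‖ = √14.5000 = 3.8079
L_3: Δ = A_3−P = (4.5000, 6.5000) → ‖Δ‖ = √62.5000 = 7.9057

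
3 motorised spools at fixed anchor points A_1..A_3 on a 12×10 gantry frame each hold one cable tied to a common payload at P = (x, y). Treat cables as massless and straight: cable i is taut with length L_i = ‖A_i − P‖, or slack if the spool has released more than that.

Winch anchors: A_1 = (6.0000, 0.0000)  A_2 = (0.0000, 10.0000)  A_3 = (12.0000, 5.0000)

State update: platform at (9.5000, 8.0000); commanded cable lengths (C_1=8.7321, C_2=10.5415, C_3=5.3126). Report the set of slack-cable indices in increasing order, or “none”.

cable 1: √((-3.5000)²+(-8.0000)²)=8.7321, C_1=8.7321: taut
cable 2: √((-9.5000)²+(2.0000)²)=9.7082, C_2=10.5415: slack
cable 3: √((2.5000)²+(-3.0000)²)=3.9051, C_3=5.3126: slack

2, 3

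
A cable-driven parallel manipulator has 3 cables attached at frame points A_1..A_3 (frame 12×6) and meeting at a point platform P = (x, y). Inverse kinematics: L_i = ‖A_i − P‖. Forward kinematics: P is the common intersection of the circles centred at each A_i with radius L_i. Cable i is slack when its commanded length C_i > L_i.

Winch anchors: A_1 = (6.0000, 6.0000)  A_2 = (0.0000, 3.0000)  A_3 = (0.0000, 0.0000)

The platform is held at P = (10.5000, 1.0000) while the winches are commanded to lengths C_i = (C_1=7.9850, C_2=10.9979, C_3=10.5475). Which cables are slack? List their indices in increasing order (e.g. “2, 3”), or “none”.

cable 1: √((-4.5000)²+(5.0000)²)=6.7268, C_1=7.9850: slack
cable 2: √((-10.5000)²+(2.0000)²)=10.6888, C_2=10.9979: slack
cable 3: √((-10.5000)²+(-1.0000)²)=10.5475, C_3=10.5475: taut

1, 2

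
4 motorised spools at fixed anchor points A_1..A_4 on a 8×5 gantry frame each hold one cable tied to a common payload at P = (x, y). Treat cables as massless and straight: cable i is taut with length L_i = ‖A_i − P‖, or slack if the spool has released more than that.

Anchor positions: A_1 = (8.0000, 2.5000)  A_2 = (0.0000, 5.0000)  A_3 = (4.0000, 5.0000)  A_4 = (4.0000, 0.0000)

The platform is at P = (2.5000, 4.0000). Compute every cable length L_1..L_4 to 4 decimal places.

(5.7009, 2.6926, 1.8028, 4.2720)

L_1 = √((8.0000−2.5000)² + (2.5000−4.0000)²) = 5.7009
L_2 = √((0.0000−2.5000)² + (5.0000−4.0000)²) = 2.6926
L_3 = √((4.0000−2.5000)² + (5.0000−4.0000)²) = 1.8028
L_4 = √((4.0000−2.5000)² + (0.0000−4.0000)²) = 4.2720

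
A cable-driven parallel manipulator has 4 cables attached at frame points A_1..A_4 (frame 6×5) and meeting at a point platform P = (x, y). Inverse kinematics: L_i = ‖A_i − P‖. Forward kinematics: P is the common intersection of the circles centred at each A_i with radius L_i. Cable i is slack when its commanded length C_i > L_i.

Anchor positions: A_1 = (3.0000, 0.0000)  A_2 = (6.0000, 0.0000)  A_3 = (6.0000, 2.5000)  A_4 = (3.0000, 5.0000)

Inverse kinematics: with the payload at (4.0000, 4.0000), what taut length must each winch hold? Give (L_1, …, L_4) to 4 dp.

(4.1231, 4.4721, 2.5000, 1.4142)

L_1 = √((3.0000−4.0000)² + (0.0000−4.0000)²) = 4.1231
L_2 = √((6.0000−4.0000)² + (0.0000−4.0000)²) = 4.4721
L_3 = √((6.0000−4.0000)² + (2.5000−4.0000)²) = 2.5000
L_4 = √((3.0000−4.0000)² + (5.0000−4.0000)²) = 1.4142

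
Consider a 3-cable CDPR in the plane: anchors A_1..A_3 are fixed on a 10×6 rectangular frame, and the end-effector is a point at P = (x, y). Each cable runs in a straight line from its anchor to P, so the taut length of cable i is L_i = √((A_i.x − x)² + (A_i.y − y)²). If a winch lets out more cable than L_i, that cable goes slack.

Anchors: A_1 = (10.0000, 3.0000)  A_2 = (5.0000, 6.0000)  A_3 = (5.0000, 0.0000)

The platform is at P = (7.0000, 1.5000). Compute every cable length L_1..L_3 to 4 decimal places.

(3.3541, 4.9244, 2.5000)

L_1: Δ = A_1−P = (3.0000, 1.5000) → ‖Δ‖ = √11.2500 = 3.3541
L_2: Δ = A_2−P = (-2.0000, 4.5000) → ‖Δ‖ = √24.2500 = 4.9244
L_3: Δ = A_3−P = (-2.0000, -1.5000) → ‖Δ‖ = √6.2500 = 2.5000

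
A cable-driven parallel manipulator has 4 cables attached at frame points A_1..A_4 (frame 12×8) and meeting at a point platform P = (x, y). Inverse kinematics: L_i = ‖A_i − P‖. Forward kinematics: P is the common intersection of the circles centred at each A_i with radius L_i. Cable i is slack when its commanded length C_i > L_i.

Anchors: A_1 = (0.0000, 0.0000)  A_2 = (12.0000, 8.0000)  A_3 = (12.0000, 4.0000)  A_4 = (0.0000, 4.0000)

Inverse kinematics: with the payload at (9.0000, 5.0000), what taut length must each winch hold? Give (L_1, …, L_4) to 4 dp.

(10.2956, 4.2426, 3.1623, 9.0554)

L_1 = √((0.0000−9.0000)² + (0.0000−5.0000)²) = 10.2956
L_2 = √((12.0000−9.0000)² + (8.0000−5.0000)²) = 4.2426
L_3 = √((12.0000−9.0000)² + (4.0000−5.0000)²) = 3.1623
L_4 = √((0.0000−9.0000)² + (4.0000−5.0000)²) = 9.0554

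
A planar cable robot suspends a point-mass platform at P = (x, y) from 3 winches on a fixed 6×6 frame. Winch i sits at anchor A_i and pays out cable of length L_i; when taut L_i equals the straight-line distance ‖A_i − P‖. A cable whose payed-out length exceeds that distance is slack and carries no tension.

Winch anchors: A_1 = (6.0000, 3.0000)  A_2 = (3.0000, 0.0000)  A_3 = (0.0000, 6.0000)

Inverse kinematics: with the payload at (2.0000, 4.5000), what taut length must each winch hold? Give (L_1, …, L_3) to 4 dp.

L_1: Δ = A_1−P = (4.0000, -1.5000) → ‖Δ‖ = √18.2500 = 4.2720
L_2: Δ = A_2−P = (1.0000, -4.5000) → ‖Δ‖ = √21.2500 = 4.6098
L_3: Δ = A_3−P = (-2.0000, 1.5000) → ‖Δ‖ = √6.2500 = 2.5000

(4.2720, 4.6098, 2.5000)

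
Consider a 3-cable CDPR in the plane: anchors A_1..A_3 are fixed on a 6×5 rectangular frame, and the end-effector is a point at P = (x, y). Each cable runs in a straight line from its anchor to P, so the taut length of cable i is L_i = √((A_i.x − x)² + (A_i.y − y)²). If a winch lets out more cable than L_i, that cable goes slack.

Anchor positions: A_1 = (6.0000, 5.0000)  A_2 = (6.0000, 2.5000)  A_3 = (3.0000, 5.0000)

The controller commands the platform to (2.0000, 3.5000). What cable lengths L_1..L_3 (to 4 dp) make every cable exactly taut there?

L_1: Δ = A_1−P = (4.0000, 1.5000) → ‖Δ‖ = √18.2500 = 4.2720
L_2: Δ = A_2−P = (4.0000, -1.0000) → ‖Δ‖ = √17.0000 = 4.1231
L_3: Δ = A_3−P = (1.0000, 1.5000) → ‖Δ‖ = √3.2500 = 1.8028

(4.2720, 4.1231, 1.8028)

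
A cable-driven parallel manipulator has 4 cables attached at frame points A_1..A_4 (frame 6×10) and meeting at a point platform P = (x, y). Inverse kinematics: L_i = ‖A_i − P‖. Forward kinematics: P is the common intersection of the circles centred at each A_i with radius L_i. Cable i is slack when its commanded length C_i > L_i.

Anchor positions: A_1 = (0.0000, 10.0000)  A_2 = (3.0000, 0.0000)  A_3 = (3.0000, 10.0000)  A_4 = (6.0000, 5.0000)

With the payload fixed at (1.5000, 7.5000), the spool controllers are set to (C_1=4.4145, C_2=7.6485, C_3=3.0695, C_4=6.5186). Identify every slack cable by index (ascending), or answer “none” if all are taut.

1, 3, 4

i=1: geometric 2.9155 vs commanded 4.4145 ⇒ slack
i=2: geometric 7.6485 vs commanded 7.6485 ⇒ taut
i=3: geometric 2.9155 vs commanded 3.0695 ⇒ slack
i=4: geometric 5.1478 vs commanded 6.5186 ⇒ slack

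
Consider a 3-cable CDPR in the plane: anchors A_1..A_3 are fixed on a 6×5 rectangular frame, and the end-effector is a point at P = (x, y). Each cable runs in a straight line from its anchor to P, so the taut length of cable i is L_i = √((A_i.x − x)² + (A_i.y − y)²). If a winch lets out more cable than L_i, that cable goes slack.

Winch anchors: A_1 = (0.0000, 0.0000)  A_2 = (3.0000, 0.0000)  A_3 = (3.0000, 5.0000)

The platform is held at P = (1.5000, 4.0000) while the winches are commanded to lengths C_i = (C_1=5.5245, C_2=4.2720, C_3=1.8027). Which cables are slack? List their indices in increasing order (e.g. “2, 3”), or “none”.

1

i=1: geometric 4.2720 vs commanded 5.5245 ⇒ slack
i=2: geometric 4.2720 vs commanded 4.2720 ⇒ taut
i=3: geometric 1.8028 vs commanded 1.8027 ⇒ taut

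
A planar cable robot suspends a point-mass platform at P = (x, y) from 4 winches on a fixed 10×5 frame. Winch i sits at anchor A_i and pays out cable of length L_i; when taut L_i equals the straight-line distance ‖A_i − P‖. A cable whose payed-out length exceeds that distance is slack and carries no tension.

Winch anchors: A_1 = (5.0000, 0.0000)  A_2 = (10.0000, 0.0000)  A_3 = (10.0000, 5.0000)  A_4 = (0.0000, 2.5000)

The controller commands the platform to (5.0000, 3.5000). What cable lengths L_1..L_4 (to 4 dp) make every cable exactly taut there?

L_1 = √((5.0000−5.0000)² + (0.0000−3.5000)²) = 3.5000
L_2 = √((10.0000−5.0000)² + (0.0000−3.5000)²) = 6.1033
L_3 = √((10.0000−5.0000)² + (5.0000−3.5000)²) = 5.2202
L_4 = √((0.0000−5.0000)² + (2.5000−3.5000)²) = 5.0990

(3.5000, 6.1033, 5.2202, 5.0990)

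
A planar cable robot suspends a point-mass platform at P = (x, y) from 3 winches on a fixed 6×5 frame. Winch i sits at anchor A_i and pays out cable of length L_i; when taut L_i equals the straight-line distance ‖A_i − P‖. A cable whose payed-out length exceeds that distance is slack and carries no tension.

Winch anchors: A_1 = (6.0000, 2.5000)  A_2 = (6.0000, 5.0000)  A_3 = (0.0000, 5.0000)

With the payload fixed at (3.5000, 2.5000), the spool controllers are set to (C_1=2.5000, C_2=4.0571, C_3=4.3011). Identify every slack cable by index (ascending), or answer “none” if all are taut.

2

i=1: geometric 2.5000 vs commanded 2.5000 ⇒ taut
i=2: geometric 3.5355 vs commanded 4.0571 ⇒ slack
i=3: geometric 4.3012 vs commanded 4.3011 ⇒ taut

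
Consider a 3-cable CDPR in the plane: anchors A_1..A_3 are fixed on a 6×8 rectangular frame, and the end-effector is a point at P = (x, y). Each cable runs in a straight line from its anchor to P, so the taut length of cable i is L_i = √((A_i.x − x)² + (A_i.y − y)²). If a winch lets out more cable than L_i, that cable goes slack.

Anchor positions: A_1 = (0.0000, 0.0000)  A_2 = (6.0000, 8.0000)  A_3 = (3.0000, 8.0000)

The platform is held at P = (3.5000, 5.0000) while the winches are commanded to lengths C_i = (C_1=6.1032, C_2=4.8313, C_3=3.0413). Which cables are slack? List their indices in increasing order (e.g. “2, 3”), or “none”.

cable 1: L_1 = ‖A_1−P‖ = 6.1033;  C_1 = 6.1032 → taut
cable 2: L_2 = ‖A_2−P‖ = 3.9051;  C_2 = 4.8313 → slack
cable 3: L_3 = ‖A_3−P‖ = 3.0414;  C_3 = 3.0413 → taut

2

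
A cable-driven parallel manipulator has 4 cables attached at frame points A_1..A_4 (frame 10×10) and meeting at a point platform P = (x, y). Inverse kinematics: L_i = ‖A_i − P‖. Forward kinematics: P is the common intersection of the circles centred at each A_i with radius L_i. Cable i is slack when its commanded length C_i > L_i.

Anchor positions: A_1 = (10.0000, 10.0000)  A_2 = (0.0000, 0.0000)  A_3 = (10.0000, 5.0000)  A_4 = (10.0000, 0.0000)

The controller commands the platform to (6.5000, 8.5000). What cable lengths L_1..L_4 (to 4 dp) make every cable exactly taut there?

(3.8079, 10.7005, 4.9497, 9.1924)

L_1 = √((10.0000−6.5000)² + (10.0000−8.5000)²) = 3.8079
L_2 = √((0.0000−6.5000)² + (0.0000−8.5000)²) = 10.7005
L_3 = √((10.0000−6.5000)² + (5.0000−8.5000)²) = 4.9497
L_4 = √((10.0000−6.5000)² + (0.0000−8.5000)²) = 9.1924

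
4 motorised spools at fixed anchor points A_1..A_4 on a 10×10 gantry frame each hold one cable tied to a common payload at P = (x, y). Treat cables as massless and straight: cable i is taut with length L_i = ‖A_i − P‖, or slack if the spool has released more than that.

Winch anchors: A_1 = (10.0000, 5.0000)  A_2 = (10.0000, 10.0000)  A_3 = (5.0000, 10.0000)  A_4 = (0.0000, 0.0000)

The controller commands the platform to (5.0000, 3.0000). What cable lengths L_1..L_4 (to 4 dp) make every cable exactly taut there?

L_1: Δ = A_1−P = (5.0000, 2.0000) → ‖Δ‖ = √29.0000 = 5.3852
L_2: Δ = A_2−P = (5.0000, 7.0000) → ‖Δ‖ = √74.0000 = 8.6023
L_3: Δ = A_3−P = (0.0000, 7.0000) → ‖Δ‖ = √49.0000 = 7.0000
L_4: Δ = A_4−P = (-5.0000, -3.0000) → ‖Δ‖ = √34.0000 = 5.8310

(5.3852, 8.6023, 7.0000, 5.8310)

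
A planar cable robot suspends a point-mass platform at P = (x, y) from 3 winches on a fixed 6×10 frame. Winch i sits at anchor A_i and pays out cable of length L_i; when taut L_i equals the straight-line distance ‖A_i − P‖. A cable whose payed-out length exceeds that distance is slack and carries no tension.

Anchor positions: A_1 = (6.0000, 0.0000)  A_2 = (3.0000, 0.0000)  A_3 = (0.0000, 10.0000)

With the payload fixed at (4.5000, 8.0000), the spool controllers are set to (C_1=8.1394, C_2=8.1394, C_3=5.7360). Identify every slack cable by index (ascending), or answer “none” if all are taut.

3

cable 1: L_1 = ‖A_1−P‖ = 8.1394;  C_1 = 8.1394 → taut
cable 2: L_2 = ‖A_2−P‖ = 8.1394;  C_2 = 8.1394 → taut
cable 3: L_3 = ‖A_3−P‖ = 4.9244;  C_3 = 5.7360 → slack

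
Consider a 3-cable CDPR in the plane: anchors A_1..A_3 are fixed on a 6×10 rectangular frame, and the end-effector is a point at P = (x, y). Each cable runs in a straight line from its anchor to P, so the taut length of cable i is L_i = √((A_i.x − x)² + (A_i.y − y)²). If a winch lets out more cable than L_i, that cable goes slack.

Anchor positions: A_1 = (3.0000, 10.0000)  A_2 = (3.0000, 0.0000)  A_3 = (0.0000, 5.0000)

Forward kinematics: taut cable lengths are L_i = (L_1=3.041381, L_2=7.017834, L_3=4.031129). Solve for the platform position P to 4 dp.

each cable: (A_i−P)·(A_i−P) = L_i²; let c_i = ‖A_i‖²−L_i²
c_1 = 9.0000+100.0000−9.2500 = 99.7500
row 1: 0.0000x + 20.0000y = 140.0000  (c_2=-40.2500)
row 2: 6.0000x + 10.0000y = 91.0000  (c_3=8.7500)
Cramer on rows 1–2 → x = 3.5000, y = 7.0000

(3.5000, 7.0000)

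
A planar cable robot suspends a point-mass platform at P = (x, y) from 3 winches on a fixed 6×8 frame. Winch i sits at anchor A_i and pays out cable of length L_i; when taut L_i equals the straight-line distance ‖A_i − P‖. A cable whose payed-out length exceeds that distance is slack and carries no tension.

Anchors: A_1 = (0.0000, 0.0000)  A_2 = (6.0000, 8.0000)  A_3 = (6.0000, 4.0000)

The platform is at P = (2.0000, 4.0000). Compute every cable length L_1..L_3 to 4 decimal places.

L_1: Δ = A_1−P = (-2.0000, -4.0000) → ‖Δ‖ = √20.0000 = 4.4721
L_2: Δ = A_2−P = (4.0000, 4.0000) → ‖Δ‖ = √32.0000 = 5.6569
L_3: Δ = A_3−P = (4.0000, 0.0000) → ‖Δ‖ = √16.0000 = 4.0000

(4.4721, 5.6569, 4.0000)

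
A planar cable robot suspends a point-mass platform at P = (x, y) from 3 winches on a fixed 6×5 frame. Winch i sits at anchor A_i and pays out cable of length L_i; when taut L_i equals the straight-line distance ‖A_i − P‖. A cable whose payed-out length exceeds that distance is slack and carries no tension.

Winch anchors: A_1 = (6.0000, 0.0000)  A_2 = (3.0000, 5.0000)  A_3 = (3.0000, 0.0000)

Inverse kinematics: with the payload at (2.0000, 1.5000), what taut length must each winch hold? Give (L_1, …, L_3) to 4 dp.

(4.2720, 3.6401, 1.8028)

L_1 = √((6.0000−2.0000)² + (0.0000−1.5000)²) = 4.2720
L_2 = √((3.0000−2.0000)² + (5.0000−1.5000)²) = 3.6401
L_3 = √((3.0000−2.0000)² + (0.0000−1.5000)²) = 1.8028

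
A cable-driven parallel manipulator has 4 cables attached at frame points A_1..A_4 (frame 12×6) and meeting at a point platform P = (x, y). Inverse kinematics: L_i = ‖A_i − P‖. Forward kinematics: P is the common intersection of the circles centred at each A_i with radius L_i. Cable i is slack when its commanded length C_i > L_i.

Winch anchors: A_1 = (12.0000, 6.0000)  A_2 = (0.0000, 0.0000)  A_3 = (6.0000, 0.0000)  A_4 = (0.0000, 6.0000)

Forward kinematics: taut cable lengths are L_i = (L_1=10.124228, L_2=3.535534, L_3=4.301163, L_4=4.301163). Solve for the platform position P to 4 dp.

expand ‖A_i−P‖²=L_i² and subtract eq 1 (c_i ≔ ‖A_i‖²−L_i²)
c_1 = 144.0000+36.0000−102.5000 = 77.5000
eq1−eq2 → [24.0000  12.0000]·P = 90.0000
eq1−eq3 → [12.0000  12.0000]·P = 60.0000
eq1−eq4 → [24.0000  0.0000]·P = 60.0000
2×2 solve → P = (2.5000, 2.5000)
check cable 4: ‖A_4−P‖² = 18.5000 ≈ L_4² = 18.5000 ✓

(2.5000, 2.5000)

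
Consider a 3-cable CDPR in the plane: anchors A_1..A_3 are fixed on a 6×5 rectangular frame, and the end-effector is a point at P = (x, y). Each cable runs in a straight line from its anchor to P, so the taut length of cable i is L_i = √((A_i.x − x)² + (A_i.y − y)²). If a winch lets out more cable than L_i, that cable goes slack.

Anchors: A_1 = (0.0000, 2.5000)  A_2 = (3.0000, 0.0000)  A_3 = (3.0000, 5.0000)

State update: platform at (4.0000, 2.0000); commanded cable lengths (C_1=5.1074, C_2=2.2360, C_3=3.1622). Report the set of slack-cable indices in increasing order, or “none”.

1

i=1: geometric 4.0311 vs commanded 5.1074 ⇒ slack
i=2: geometric 2.2361 vs commanded 2.2360 ⇒ taut
i=3: geometric 3.1623 vs commanded 3.1622 ⇒ taut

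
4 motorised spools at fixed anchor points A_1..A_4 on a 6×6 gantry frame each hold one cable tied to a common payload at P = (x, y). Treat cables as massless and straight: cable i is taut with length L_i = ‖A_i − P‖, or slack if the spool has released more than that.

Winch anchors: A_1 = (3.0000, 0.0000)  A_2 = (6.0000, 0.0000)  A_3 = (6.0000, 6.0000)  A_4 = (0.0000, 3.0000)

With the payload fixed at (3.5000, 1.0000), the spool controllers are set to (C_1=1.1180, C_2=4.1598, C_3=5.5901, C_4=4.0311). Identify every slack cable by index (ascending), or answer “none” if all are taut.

2

cable 1: L_1 = ‖A_1−P‖ = 1.1180;  C_1 = 1.1180 → taut
cable 2: L_2 = ‖A_2−P‖ = 2.6926;  C_2 = 4.1598 → slack
cable 3: L_3 = ‖A_3−P‖ = 5.5902;  C_3 = 5.5901 → taut
cable 4: L_4 = ‖A_4−P‖ = 4.0311;  C_4 = 4.0311 → taut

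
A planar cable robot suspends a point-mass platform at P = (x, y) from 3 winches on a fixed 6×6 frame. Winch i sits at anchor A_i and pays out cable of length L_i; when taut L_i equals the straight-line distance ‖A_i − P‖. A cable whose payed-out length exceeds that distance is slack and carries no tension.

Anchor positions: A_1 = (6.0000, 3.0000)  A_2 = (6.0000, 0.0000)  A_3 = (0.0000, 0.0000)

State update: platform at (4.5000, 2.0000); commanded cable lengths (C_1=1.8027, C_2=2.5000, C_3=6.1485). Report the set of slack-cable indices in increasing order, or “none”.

3

cable 1: √((1.5000)²+(1.0000)²)=1.8028, C_1=1.8027: taut
cable 2: √((1.5000)²+(-2.0000)²)=2.5000, C_2=2.5000: taut
cable 3: √((-4.5000)²+(-2.0000)²)=4.9244, C_3=6.1485: slack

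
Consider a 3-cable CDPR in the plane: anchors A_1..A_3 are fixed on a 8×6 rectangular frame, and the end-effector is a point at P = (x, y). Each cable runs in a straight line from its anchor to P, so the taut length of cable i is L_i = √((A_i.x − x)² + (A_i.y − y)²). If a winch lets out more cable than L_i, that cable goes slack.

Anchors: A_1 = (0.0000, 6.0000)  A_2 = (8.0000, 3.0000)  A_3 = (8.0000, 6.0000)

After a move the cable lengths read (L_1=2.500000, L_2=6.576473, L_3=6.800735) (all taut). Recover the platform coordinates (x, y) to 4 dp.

(1.5000, 4.0000)

circle eqns → linear via eq_j − eq_1; set k_j = A_j·A_j − L_j²
k_1 = 0.0000+36.0000−6.2500 = 29.7500
-16.0000·x + 6.0000·y = k_1−k_2 = 0.0000
-16.0000·x + 0.0000·y = k_1−k_3 = -24.0000
solve first two rows → x=1.5000, y=4.0000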